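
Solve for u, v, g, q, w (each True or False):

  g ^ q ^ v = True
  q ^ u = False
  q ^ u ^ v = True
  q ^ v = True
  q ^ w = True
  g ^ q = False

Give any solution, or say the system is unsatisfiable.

u: False; v: True; g: False; q: False; w: True

g ^ q ^ v = F ^ F ^ T = True ✓
q ^ u = F ^ F = False ✓
q ^ u ^ v = F ^ F ^ T = True ✓
q ^ v = F ^ T = True ✓
q ^ w = F ^ T = True ✓
g ^ q = F ^ F = False ✓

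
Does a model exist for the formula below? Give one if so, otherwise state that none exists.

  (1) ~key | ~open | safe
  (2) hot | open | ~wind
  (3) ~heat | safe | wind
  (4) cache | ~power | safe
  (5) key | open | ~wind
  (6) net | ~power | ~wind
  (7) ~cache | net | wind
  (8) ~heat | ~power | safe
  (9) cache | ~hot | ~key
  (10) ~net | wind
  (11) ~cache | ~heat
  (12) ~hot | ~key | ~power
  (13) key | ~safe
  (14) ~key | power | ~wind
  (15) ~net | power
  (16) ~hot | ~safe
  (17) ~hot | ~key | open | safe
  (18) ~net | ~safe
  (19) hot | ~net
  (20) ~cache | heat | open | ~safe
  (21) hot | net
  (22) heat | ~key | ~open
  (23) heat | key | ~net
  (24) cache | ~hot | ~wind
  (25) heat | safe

Unsatisfiable — no assignment works.

Case hot = True:
  (~hot | ~safe) forces safe = False.
  (heat | safe) forces heat = True.
  (~heat | safe | wind) forces wind = True.
  (~heat | ~power | safe) forces power = False.
  (~cache | ~heat) forces cache = False.
  Clause (cache | ~hot | ~wind) is falsified — contradiction.
Case hot = False:
  (hot | ~net) forces net = False.
  Clause (hot | net) is falsified — contradiction.
Both cases fail, so the formula is unsatisfiable.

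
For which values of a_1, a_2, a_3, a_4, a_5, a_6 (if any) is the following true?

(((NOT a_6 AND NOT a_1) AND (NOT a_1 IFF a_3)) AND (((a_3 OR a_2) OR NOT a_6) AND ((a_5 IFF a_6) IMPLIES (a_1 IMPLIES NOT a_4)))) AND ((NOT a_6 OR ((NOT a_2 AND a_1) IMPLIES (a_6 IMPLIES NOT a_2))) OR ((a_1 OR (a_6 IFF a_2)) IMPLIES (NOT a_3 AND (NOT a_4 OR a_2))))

a_1: False, a_2: True, a_3: True, a_4: True, a_5: False, a_6: False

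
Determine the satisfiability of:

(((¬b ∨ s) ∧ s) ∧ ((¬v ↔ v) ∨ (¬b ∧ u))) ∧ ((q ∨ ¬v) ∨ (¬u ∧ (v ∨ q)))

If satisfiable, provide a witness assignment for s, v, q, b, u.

s=T; v=T; q=T; b=F; u=T

  ((¬b ∨ s) ∧ s) ∧ ((¬v ↔ v) ∨ (¬b ∧ u)) = True
    (¬b ∨ s) ∧ s = True
      ¬b ∨ s = True
        ¬b = True
    (¬v ↔ v) ∨ (¬b ∧ u) = True
      ¬v ↔ v = False
        ¬v = False
      ¬b ∧ u = True
        ¬b = True
  (q ∨ ¬v) ∨ (¬u ∧ (v ∨ q)) = True
    q ∨ ¬v = True
      ¬v = False
    ¬u ∧ (v ∨ q) = False
      ¬u = False
      v ∨ q = True
Both conjuncts True, so the formula holds.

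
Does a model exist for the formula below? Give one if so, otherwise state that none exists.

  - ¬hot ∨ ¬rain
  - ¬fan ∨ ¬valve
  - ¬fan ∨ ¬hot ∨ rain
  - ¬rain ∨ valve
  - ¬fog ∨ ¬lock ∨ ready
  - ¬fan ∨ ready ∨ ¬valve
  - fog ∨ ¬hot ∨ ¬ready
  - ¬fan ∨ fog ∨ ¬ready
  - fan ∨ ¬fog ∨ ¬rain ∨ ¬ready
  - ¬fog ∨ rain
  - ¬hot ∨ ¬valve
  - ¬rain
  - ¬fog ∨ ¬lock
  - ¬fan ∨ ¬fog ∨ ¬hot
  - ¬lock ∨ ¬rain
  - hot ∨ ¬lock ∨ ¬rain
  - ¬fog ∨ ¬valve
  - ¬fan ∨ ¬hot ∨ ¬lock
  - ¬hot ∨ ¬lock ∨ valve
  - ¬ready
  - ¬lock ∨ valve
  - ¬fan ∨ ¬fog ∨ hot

ready = False, hot = False, fan = False, lock = False, valve = True, rain = False, fog = False

Unit clause (¬rain) forces rain = False.
Unit clause (¬ready) forces ready = False.
In (¬fog ∨ rain) only ¬fog is left, so fog = False.
Set hot = False.
Set fan = False.
Set lock = False.
Set valve = True.
All clauses satisfied.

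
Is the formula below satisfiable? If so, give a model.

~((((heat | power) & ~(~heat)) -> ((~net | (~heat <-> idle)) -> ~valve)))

heat = True, power = True, idle = False, valve = True, net = True

  ~((((heat | power) & ~(~heat)) -> ((~net | (~heat <-> idle)) -> ~valve))) = True
    ((heat | power) & ~(~heat)) -> ((~net | (~heat <-> idle)) -> ~valve) = False
      (heat | power) & ~(~heat) = True
        heat | power = True
        ~(~heat) = True
          ~heat = False
      (~net | (~heat <-> idle)) -> ~valve = False
        ~net | (~heat <-> idle) = True
          ~net = False
          ~heat <-> idle = True
            ~heat = False
        ~valve = False
The formula evaluates to True.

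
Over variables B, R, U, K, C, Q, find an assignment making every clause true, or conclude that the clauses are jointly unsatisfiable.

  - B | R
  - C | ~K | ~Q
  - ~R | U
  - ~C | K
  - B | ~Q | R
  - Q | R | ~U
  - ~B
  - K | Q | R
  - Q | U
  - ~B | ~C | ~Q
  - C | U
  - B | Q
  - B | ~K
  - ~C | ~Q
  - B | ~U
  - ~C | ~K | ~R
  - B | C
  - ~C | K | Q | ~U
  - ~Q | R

Case B = True:
  Clause (~B) is falsified — contradiction.
Case B = False:
  (B | R) forces R = True.
  (~R | U) forces U = True.
  Clause (B | ~U) is falsified — contradiction.
Both cases fail, so the formula is unsatisfiable.

The formula is unsatisfiable.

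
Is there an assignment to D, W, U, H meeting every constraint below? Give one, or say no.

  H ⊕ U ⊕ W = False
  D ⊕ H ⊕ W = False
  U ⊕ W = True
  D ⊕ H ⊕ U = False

The formula is unsatisfiable.

Adding constraints 2, 3, 4 mod 2: every variable appears an even number of times on the left, so the left side is 0.
But the right sides sum to 1 (mod 2). 0 ≠ 1 — the system is inconsistent.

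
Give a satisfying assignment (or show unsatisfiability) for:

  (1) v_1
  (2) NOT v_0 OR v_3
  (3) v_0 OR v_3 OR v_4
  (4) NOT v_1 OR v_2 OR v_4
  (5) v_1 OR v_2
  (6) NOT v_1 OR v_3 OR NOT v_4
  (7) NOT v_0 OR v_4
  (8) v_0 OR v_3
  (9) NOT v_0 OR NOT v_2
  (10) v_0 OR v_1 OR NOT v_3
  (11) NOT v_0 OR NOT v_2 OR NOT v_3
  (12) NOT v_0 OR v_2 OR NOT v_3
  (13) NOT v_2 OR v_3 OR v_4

v_0 = False; v_1 = True; v_2 = True; v_3 = True; v_4 = True

Unit clause (v_1) forces v_1 = True.
Try v_0 = True:
  (NOT v_0 OR v_3) forces v_3 = True.
  (NOT v_0 OR v_4) forces v_4 = True.
  (NOT v_0 OR NOT v_2) forces v_2 = False.
  clause (NOT v_0 OR v_2 OR NOT v_3) is falsified — backtrack.
So v_0 = False.
  then (v_0 OR v_3) forces v_3 = True.
Set v_2 = True.
Set v_4 = True.
All clauses satisfied.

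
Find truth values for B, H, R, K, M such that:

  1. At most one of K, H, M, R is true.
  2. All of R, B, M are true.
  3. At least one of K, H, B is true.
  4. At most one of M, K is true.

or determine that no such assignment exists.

Case R = True:
  (1) with R=T forces K = False.
  (1) with R=T forces H = False.
  (1) with R=T forces M = False.
  Constraint (2) is violated (M=F) — contradiction.
Case R = False:
  Constraint (2) is violated (R=F) — contradiction.
Both cases fail — unsatisfiable.

Unsatisfiable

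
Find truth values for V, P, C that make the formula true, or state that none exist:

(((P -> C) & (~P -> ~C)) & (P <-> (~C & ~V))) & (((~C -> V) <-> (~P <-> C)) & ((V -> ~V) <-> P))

Unsatisfiable

Case C = True: the formula simplifies to (P & ~P) & (~P & ((V -> ~V) <-> P)).
  P = True: the conjunct ~P is False.
  P = False: the conjunct P is False.
Case C = False: the formula simplifies to (~P & (P <-> ~V)) & ((V <-> P) & ((V -> ~V) <-> P)).
  P = True: the conjunct ~P is False.
  P = False: simplifies to V & (~V & ~((V -> ~V))).
    V = True: the conjunct ~V is False.
    V = False: the conjunct V is False.
Both cases fail — unsatisfiable.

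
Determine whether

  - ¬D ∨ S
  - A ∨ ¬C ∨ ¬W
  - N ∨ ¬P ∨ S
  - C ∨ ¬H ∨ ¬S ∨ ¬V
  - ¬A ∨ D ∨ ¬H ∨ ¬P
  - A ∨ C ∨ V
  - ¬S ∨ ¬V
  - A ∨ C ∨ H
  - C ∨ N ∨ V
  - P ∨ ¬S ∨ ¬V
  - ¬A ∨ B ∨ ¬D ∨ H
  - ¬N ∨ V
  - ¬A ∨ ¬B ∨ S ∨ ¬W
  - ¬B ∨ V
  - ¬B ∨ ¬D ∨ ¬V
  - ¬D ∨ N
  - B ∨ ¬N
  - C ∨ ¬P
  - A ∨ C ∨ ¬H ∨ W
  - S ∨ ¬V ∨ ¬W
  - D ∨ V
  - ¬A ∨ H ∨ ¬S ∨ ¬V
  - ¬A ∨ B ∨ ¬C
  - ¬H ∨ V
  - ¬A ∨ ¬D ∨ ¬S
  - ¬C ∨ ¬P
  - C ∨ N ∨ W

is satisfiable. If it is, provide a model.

Set S = False.
  then (¬D ∨ S) forces D = False.
  then (D ∨ V) forces V = True.
  then (S ∨ ¬V ∨ ¬W) forces W = False.
Set H = True.
Set B = False.
  then (B ∨ ¬N) forces N = False.
  then (C ∨ N ∨ W) forces C = True.
  then (N ∨ ¬P ∨ S) forces P = False.
  then (¬A ∨ B ∨ ¬C) forces A = False.
All clauses satisfied.

S: False, D: False, H: True, B: False, A: False, W: False, N: False, V: True, C: True, P: False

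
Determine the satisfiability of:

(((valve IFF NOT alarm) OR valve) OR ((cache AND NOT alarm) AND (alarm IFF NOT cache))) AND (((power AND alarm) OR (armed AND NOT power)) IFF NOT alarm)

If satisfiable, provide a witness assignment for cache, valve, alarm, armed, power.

cache: True; valve: True; alarm: True; armed: False; power: False

  ((valve IFF NOT alarm) OR valve) OR ((cache AND NOT alarm) AND (alarm IFF NOT cache)) = True
    (valve IFF NOT alarm) OR valve = True
      valve IFF NOT alarm = False
        NOT alarm = False
    (cache AND NOT alarm) AND (alarm IFF NOT cache) = False
      cache AND NOT alarm = False
        NOT alarm = False
      alarm IFF NOT cache = False
        NOT cache = False
  ((power AND alarm) OR (armed AND NOT power)) IFF NOT alarm = True
    (power AND alarm) OR (armed AND NOT power) = False
      power AND alarm = False
      armed AND NOT power = False
        NOT power = True
    NOT alarm = False
Both conjuncts True, so the formula holds.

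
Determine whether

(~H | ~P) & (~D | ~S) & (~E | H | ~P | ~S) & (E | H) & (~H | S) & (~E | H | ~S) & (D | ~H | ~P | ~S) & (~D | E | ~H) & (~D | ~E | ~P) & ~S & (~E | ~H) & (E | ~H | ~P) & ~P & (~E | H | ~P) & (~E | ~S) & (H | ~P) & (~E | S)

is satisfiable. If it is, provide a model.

Case S = True:
  Clause (~S) is falsified — contradiction.
Case S = False:
  (~H | S) forces H = False.
  (E | H) forces E = True.
  Clause (~E | S) is falsified — contradiction.
Both cases fail, so the formula is unsatisfiable.

Unsatisfiable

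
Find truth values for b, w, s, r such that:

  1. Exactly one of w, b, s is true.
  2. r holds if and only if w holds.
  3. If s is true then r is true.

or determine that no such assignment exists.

b = False, w = True, s = False, r = True

  (1) {w, b, s}: 1 true — exactly one ✓
  (2) r=T, w=T — same ✓
  (3) s=F ⇒ r: vacuous ✓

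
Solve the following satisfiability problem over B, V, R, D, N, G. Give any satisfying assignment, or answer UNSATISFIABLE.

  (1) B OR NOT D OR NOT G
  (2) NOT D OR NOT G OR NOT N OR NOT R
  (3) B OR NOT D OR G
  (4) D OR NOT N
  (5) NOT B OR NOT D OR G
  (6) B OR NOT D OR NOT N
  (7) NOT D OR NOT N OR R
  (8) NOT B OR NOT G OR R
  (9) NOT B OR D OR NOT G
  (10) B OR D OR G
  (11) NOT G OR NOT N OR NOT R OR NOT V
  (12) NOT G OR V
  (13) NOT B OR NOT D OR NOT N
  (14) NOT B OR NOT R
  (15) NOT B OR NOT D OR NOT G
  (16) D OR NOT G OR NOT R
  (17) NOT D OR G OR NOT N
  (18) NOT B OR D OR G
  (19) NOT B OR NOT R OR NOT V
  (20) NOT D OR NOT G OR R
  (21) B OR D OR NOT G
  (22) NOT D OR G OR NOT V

Case B = True:
  (NOT B OR NOT R) forces R = False.
  (NOT B OR NOT G OR R) forces G = False.
  (NOT B OR NOT D OR G) forces D = False.
  Clause (NOT B OR D OR G) is falsified — contradiction.
Case B = False:
  If D = True:
    (B OR NOT D OR NOT G) forces G = False.
    clause (B OR NOT D OR G) is falsified.
  If D = False:
    (D OR NOT N) forces N = False.
    (B OR D OR G) forces G = True.
    clause (B OR D OR NOT G) is falsified.
  Every sub-case reaches a contradiction.
Both cases fail, so the formula is unsatisfiable.

No satisfying assignment exists.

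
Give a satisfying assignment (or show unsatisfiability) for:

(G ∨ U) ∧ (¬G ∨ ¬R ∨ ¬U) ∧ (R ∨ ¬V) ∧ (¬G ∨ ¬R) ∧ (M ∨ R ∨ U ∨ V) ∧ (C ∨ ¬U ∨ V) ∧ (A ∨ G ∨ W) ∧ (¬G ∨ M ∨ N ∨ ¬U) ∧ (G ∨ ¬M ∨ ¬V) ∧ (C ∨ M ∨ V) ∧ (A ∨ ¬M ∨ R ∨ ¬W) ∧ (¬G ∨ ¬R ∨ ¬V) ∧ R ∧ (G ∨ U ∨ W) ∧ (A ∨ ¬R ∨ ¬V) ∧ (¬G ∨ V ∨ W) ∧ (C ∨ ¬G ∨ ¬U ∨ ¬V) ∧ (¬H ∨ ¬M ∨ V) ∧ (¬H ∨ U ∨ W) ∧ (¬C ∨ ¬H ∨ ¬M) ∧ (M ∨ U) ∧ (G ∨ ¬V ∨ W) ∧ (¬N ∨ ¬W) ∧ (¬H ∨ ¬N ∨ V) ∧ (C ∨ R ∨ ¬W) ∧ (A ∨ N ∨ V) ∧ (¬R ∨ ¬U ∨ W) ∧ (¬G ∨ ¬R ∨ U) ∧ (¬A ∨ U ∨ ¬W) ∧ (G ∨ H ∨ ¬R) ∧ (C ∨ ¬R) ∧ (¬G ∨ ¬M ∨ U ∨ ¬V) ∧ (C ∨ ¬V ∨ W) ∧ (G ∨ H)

Unit clause (R) forces R = True.
In (C ∨ ¬R) only C is left, so C = True.
In (¬G ∨ ¬R) only ¬G is left, so G = False.
In (G ∨ H ∨ ¬R) only H is left, so H = True.
In (G ∨ U) only U is left, so U = True.
In (¬C ∨ ¬H ∨ ¬M) only ¬M is left, so M = False.
In (¬R ∨ ¬U ∨ W) only W is left, so W = True.
In (¬N ∨ ¬W) only ¬N is left, so N = False.
Try A = False:
  (A ∨ ¬R ∨ ¬V) forces V = False.
  clause (A ∨ N ∨ V) is falsified — backtrack.
So A = True.
Set V = False.
All clauses satisfied.

M = False, W = True, U = True, A = True, V = False, C = True, N = False, R = True, H = True, G = False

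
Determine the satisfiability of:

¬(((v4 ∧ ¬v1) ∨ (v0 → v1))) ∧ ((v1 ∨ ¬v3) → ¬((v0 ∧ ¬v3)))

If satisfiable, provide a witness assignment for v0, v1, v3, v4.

v0: True, v1: False, v3: True, v4: False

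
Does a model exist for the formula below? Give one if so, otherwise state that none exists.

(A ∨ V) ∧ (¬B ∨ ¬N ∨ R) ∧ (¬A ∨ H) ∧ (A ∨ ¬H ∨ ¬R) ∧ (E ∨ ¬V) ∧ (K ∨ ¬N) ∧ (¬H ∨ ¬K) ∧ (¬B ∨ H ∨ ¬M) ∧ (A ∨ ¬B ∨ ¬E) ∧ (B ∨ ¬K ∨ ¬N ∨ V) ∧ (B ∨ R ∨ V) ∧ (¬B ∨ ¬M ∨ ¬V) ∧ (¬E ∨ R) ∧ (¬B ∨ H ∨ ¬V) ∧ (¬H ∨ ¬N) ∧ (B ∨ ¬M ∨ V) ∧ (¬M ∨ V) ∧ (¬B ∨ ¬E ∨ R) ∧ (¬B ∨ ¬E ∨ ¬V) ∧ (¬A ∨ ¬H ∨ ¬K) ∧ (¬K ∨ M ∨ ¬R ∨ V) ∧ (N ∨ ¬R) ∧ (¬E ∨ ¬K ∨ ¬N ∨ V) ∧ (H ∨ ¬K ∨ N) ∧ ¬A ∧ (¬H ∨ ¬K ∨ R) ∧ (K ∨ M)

N: True, V: True, M: False, E: True, A: False, K: True, R: True, H: False, B: False

Unit clause (¬A) forces A = False.
In (A ∨ V) only V is left, so V = True.
In (E ∨ ¬V) only E is left, so E = True.
In (A ∨ ¬B ∨ ¬E) only ¬B is left, so B = False.
In (¬E ∨ R) only R is left, so R = True.
In (N ∨ ¬R) only N is left, so N = True.
In (A ∨ ¬H ∨ ¬R) only ¬H is left, so H = False.
In (K ∨ ¬N) only K is left, so K = True.
Set M = False.
All clauses satisfied.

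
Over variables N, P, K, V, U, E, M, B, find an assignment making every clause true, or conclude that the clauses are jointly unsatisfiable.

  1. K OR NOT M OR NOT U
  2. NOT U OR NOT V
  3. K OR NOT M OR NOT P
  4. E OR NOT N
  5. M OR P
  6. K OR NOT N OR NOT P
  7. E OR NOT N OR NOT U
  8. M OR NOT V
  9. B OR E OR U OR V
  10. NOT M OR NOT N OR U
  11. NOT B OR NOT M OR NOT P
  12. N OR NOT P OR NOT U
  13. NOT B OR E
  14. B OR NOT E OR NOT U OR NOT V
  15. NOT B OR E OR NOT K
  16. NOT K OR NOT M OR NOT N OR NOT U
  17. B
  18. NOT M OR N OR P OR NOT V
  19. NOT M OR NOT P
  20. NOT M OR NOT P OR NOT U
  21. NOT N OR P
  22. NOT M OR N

N=T; P=T; K=T; V=F; U=T; E=T; M=F; B=T

Unit clause (B) forces B = True.
In (NOT B OR E) only E is left, so E = True.
Set N = True.
  then (NOT N OR P) forces P = True.
  then (K OR NOT N OR NOT P) forces K = True.
  then (NOT B OR NOT M OR NOT P) forces M = False.
  then (M OR NOT V) forces V = False.
Set U = True.
All clauses satisfied.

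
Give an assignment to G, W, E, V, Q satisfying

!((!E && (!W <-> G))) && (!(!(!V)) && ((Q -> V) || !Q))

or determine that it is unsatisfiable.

G = True, W = True, E = False, V = False, Q = False

  !((!E && (!W <-> G))) = True
    !E && (!W <-> G) = False
      !E = True
      !W <-> G = False
        !W = False
  !(!(!V)) && ((Q -> V) || !Q) = True
    !(!(!V)) = True
      !(!V) = False
        !V = True
    (Q -> V) || !Q = True
      Q -> V = True
      !Q = True
Both conjuncts True, so the formula holds.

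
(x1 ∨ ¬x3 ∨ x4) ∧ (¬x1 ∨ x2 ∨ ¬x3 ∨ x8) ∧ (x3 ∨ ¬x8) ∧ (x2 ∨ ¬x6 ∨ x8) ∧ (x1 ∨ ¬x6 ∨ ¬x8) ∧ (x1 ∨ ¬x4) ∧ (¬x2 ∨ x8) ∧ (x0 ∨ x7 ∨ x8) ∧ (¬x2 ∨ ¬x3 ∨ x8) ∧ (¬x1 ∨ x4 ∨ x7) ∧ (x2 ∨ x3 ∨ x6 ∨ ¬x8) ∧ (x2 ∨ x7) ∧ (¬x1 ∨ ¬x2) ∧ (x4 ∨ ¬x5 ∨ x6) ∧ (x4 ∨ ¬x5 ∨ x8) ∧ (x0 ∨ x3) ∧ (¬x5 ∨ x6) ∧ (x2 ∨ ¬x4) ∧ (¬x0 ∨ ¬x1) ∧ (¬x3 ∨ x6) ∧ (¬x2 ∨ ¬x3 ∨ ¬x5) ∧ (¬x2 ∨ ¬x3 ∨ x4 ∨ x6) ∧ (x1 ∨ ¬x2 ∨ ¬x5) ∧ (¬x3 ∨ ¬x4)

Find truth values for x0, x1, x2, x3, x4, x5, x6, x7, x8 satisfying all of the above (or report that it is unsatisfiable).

x0 = False; x1 = True; x2 = False; x3 = True; x4 = False; x5 = False; x6 = True; x7 = True; x8 = True

Set x0 = False.
  then (x0 ∨ x3) forces x3 = True.
  then (¬x3 ∨ x6) forces x6 = True.
  then (¬x3 ∨ ¬x4) forces x4 = False.
  then (x1 ∨ ¬x3 ∨ x4) forces x1 = True.
  then (¬x1 ∨ x4 ∨ x7) forces x7 = True.
  then (¬x1 ∨ ¬x2) forces x2 = False.
  then (¬x1 ∨ x2 ∨ ¬x3 ∨ x8) forces x8 = True.
Set x5 = False.
All clauses satisfied.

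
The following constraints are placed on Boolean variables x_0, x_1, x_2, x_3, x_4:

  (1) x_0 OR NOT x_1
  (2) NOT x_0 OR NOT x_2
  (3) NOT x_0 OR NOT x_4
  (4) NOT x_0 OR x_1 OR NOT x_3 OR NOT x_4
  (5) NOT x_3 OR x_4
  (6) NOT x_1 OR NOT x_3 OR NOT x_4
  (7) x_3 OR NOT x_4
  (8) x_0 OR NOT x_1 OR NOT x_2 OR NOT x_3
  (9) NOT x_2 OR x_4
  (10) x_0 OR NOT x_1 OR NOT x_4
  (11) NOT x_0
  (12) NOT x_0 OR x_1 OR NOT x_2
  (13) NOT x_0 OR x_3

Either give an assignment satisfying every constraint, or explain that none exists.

Unit clause (NOT x_0) forces x_0 = False.
In (x_0 OR NOT x_1) only NOT x_1 is left, so x_1 = False.
Set x_2 = True.
  then (NOT x_2 OR x_4) forces x_4 = True.
  then (x_3 OR NOT x_4) forces x_3 = True.
All clauses satisfied.

x_0 = False, x_1 = False, x_2 = True, x_3 = True, x_4 = True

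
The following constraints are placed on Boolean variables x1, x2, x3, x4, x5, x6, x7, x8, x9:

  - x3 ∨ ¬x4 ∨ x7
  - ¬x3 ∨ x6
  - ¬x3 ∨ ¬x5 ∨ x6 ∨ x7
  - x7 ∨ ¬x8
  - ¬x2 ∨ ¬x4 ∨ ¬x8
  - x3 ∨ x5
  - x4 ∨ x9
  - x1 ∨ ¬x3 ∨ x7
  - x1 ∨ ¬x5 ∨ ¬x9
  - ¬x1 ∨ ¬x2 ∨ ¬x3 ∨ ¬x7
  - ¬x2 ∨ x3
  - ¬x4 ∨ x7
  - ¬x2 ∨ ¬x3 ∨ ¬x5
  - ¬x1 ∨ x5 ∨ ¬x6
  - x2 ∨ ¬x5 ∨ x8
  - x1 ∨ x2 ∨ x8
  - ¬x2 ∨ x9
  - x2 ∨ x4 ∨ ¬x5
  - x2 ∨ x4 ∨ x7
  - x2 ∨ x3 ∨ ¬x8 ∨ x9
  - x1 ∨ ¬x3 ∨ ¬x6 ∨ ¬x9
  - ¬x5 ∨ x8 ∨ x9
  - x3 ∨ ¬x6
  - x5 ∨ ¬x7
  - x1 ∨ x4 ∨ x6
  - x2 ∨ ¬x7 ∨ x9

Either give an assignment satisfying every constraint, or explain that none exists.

Set x1 = True.
Set x2 = False.
Set x3 = False.
  then (x3 ∨ x5) forces x5 = True.
  then (x2 ∨ ¬x5 ∨ x8) forces x8 = True.
  then (x2 ∨ x4 ∨ ¬x5) forces x4 = True.
  then (x2 ∨ x3 ∨ ¬x8 ∨ x9) forces x9 = True.
  then (x3 ∨ ¬x6) forces x6 = False.
  then (x3 ∨ ¬x4 ∨ x7) forces x7 = True.
All clauses satisfied.

x1: True, x2: False, x3: False, x4: True, x5: True, x6: False, x7: True, x8: True, x9: True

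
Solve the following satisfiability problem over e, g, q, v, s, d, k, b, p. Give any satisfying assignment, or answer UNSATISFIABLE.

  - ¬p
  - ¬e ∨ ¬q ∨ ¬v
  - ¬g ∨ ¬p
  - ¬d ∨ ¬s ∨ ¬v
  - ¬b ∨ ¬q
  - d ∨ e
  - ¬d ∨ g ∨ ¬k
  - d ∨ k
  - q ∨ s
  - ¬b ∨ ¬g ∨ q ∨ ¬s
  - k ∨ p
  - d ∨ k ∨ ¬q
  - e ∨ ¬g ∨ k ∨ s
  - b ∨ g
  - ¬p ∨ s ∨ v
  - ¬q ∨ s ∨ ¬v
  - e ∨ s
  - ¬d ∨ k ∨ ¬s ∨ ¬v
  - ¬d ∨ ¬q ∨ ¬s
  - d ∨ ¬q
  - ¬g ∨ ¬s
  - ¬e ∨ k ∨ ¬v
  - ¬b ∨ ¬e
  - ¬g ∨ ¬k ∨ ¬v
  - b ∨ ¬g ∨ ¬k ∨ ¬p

e = True; g = True; q = True; v = False; s = False; d = True; k = True; b = False; p = False

Unit clause (¬p) forces p = False.
In (k ∨ p) only k is left, so k = True.
Try e = False:
  (d ∨ e) forces d = True.
  (¬d ∨ g ∨ ¬k) forces g = True.
  (e ∨ s) forces s = True.
  clause (¬g ∨ ¬s) is falsified — backtrack.
So e = True.
  then (¬b ∨ ¬e) forces b = False.
  then (b ∨ g) forces g = True.
  then (¬g ∨ ¬s) forces s = False.
  then (¬g ∨ ¬k ∨ ¬v) forces v = False.
  then (q ∨ s) forces q = True.
  then (d ∨ ¬q) forces d = True.
All clauses satisfied.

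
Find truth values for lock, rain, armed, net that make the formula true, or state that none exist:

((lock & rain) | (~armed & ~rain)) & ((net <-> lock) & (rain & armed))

lock = True, rain = True, armed = True, net = True

  (lock & rain) | (~armed & ~rain) = True
    lock & rain = True
    ~armed & ~rain = False
      ~armed = False
      ~rain = False
  (net <-> lock) & (rain & armed) = True
    net <-> lock = True
    rain & armed = True
Both conjuncts True, so the formula holds.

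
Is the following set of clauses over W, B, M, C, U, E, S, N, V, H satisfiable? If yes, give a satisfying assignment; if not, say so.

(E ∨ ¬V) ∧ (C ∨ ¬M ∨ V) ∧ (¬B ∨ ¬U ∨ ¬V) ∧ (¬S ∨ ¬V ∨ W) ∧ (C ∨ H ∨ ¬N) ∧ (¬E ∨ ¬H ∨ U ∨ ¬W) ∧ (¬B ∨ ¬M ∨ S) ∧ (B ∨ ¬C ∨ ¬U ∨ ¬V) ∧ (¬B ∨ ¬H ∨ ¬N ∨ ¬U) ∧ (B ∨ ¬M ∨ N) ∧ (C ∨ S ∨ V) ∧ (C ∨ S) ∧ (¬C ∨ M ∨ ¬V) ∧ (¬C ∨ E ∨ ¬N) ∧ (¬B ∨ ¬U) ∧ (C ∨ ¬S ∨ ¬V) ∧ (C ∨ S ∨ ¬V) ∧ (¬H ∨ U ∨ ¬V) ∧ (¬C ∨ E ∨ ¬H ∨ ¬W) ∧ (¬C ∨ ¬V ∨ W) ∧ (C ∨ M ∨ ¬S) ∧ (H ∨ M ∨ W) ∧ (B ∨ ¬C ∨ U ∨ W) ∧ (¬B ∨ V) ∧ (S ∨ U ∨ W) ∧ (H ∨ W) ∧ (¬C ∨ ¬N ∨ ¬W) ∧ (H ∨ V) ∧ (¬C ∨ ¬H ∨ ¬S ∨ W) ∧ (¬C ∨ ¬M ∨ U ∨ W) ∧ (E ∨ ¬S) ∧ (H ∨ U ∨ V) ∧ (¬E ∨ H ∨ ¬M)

W = False, B = False, M = False, C = True, U = True, E = True, S = False, N = False, V = False, H = True

Set W = False.
  then (H ∨ W) forces H = True.
Try B = True:
  (¬B ∨ ¬U) forces U = False.
  (¬H ∨ U ∨ ¬V) forces V = False.
  clause (¬B ∨ V) is falsified — backtrack.
So B = False.
Set M = False.
Set C = True.
  then (¬C ∨ M ∨ ¬V) forces V = False.
  then (B ∨ ¬C ∨ U ∨ W) forces U = True.
  then (¬C ∨ ¬H ∨ ¬S ∨ W) forces S = False.
Set E = True.
Set N = False.
All clauses satisfied.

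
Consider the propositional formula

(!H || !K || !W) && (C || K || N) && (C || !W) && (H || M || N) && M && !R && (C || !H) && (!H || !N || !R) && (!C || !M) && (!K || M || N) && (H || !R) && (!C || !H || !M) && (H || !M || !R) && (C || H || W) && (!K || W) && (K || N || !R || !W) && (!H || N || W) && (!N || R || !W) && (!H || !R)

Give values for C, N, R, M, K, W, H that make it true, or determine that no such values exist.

No satisfying assignment exists.

Case R = True:
  Clause (!R) is falsified — contradiction.
Case R = False:
  (M) forces M = True.
  (!C || !M) forces C = False.
  (C || !W) forces W = False.
  (C || !H) forces H = False.
  Clause (C || H || W) is falsified — contradiction.
Both cases fail, so the formula is unsatisfiable.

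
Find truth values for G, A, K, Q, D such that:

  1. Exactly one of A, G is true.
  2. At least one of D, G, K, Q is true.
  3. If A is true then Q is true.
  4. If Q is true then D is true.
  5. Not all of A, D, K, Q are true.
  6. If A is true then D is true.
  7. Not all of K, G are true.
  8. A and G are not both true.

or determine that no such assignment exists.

G: True, A: False, K: False, Q: False, D: True

  (1) {A, G}: 1 true — exactly one ✓
  (2) {D, G, K, Q}: 2 true — at least one ✓
  (3) A=F ⇒ Q: vacuous ✓
  (4) Q=F ⇒ D: vacuous ✓
  (5) {A, D, K, Q}: 1/4 true — not all ✓
  (6) A=F ⇒ D: vacuous ✓
  (7) {K, G}: 1/2 true — not all ✓
  (8) A=F, G=T — not both ✓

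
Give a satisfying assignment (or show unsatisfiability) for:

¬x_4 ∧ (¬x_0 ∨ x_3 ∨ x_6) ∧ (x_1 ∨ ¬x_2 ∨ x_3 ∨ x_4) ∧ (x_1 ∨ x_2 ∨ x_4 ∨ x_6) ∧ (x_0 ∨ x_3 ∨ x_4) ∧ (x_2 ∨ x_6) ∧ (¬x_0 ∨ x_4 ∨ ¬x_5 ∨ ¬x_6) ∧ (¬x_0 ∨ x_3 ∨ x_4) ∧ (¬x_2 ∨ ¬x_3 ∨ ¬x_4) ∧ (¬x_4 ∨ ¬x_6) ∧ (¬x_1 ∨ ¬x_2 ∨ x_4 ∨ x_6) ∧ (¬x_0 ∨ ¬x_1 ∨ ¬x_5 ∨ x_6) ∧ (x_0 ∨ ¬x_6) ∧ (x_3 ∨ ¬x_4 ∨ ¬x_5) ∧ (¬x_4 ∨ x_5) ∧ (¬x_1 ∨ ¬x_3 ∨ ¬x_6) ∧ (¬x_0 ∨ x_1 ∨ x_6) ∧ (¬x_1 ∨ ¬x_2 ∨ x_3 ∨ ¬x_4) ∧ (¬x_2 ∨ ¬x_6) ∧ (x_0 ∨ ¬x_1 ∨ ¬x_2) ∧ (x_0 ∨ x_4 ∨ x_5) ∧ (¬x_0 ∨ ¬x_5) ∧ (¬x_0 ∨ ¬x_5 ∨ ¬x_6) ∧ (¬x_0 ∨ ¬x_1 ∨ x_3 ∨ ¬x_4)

Unit clause (¬x_4) forces x_4 = False.
Set x_0 = False.
  then (x_0 ∨ x_3 ∨ x_4) forces x_3 = True.
  then (x_0 ∨ ¬x_6) forces x_6 = False.
  then (x_0 ∨ x_4 ∨ x_5) forces x_5 = True.
  then (x_2 ∨ x_6) forces x_2 = True.
  then (¬x_1 ∨ ¬x_2 ∨ x_4 ∨ x_6) forces x_1 = False.
All clauses satisfied.

x_0 = False, x_1 = False, x_2 = True, x_3 = True, x_4 = False, x_5 = True, x_6 = False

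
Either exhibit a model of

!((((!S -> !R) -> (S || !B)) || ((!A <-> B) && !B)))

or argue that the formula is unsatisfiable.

S = False, A = True, R = False, B = True

  !((((!S -> !R) -> (S || !B)) || ((!A <-> B) && !B))) = True
    ((!S -> !R) -> (S || !B)) || ((!A <-> B) && !B) = False
      (!S -> !R) -> (S || !B) = False
        !S -> !R = True
          !S = True
          !R = True
        S || !B = False
          !B = False
      (!A <-> B) && !B = False
        !A <-> B = False
          !A = False
        !B = False
The formula evaluates to True.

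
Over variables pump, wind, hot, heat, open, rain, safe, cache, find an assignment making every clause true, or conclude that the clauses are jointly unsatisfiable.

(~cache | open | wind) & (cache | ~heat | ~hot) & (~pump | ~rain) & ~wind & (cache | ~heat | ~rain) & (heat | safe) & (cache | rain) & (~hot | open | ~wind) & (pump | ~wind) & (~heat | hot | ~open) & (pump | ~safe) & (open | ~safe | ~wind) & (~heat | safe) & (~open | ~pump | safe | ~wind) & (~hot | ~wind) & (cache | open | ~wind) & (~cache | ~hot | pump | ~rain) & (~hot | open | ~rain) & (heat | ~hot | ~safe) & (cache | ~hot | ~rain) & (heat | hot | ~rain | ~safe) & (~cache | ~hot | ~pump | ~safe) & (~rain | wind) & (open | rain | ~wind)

Unit clause (~wind) forces wind = False.
In (~rain | wind) only ~rain is left, so rain = False.
In (cache | rain) only cache is left, so cache = True.
In (~cache | open | wind) only open is left, so open = True.
Try pump = False:
  (pump | ~safe) forces safe = False.
  (heat | safe) forces heat = True.
  clause (~heat | safe) is falsified — backtrack.
So pump = True.
Set hot = False.
  then (~heat | hot | ~open) forces heat = False.
  then (heat | safe) forces safe = True.
All clauses satisfied.

pump: True; wind: False; hot: False; heat: False; open: True; rain: False; safe: True; cache: True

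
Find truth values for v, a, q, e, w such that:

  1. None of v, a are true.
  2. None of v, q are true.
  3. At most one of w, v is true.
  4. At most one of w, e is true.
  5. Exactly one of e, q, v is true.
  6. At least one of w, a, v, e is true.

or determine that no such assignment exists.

v = False, a = False, q = False, e = True, w = False

  (1) {v, a}: 0 true — none ✓
  (2) {v, q}: 0 true — none ✓
  (3) {w, v}: 0 true — at most one ✓
  (4) {w, e}: 1 true — at most one ✓
  (5) {e, q, v}: 1 true — exactly one ✓
  (6) {w, a, v, e}: 1 true — at least one ✓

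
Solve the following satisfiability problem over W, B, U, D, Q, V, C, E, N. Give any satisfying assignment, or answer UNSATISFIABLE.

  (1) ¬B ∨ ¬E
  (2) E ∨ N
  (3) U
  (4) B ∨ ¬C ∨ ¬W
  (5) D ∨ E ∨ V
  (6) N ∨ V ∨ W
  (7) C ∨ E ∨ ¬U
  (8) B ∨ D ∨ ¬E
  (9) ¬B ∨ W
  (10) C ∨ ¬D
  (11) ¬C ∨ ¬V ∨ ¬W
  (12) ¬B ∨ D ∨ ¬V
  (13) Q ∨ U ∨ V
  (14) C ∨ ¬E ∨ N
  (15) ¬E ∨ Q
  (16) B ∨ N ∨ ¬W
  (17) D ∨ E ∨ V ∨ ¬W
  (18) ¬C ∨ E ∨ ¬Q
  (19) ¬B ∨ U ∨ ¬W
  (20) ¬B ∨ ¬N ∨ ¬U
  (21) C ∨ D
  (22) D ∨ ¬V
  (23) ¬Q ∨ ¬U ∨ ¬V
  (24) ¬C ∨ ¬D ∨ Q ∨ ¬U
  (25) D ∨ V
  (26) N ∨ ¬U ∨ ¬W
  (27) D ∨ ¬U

Unit clause (U) forces U = True.
In (D ∨ ¬U) only D is left, so D = True.
In (C ∨ ¬D) only C is left, so C = True.
In (¬C ∨ ¬D ∨ Q ∨ ¬U) only Q is left, so Q = True.
In (¬C ∨ E ∨ ¬Q) only E is left, so E = True.
In (¬Q ∨ ¬U ∨ ¬V) only ¬V is left, so V = False.
In (¬B ∨ ¬E) only ¬B is left, so B = False.
In (B ∨ ¬C ∨ ¬W) only ¬W is left, so W = False.
In (N ∨ V ∨ W) only N is left, so N = True.
All clauses satisfied.

W = False, B = False, U = True, D = True, Q = True, V = False, C = True, E = True, N = True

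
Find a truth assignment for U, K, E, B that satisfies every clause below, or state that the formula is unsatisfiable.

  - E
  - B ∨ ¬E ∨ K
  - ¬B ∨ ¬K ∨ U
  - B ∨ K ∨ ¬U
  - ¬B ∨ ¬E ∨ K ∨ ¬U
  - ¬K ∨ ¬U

U: False, K: True, E: True, B: False

Unit clause (E) forces E = True.
Set U = False.
Set K = True.
  then (¬B ∨ ¬K ∨ U) forces B = False.
All clauses satisfied.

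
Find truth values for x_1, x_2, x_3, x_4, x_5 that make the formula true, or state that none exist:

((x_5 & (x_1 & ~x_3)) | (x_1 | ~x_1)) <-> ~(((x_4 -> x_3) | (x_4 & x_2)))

x_1 = True, x_2 = False, x_3 = False, x_4 = True, x_5 = False

  ((x_5 & (x_1 & ~x_3)) | (x_1 | ~x_1)) <-> ~(((x_4 -> x_3) | (x_4 & x_2))) = True
    (x_5 & (x_1 & ~x_3)) | (x_1 | ~x_1) = True
      x_5 & (x_1 & ~x_3) = False
        x_1 & ~x_3 = True
          ~x_3 = True
      x_1 | ~x_1 = True
        ~x_1 = False
    ~(((x_4 -> x_3) | (x_4 & x_2))) = True
      (x_4 -> x_3) | (x_4 & x_2) = False
        x_4 -> x_3 = False
        x_4 & x_2 = False
The formula evaluates to True.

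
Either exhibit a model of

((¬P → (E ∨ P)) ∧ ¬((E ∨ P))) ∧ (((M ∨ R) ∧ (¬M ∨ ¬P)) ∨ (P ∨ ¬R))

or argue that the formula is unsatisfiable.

Case P = True: the conjunct ¬((E ∨ P)) becomes ¬((E ∨ True)) = False.
Case P = False: the formula simplifies to (E ∧ ¬E) ∧ ((M ∨ R) ∨ ¬R).
  E = True: the conjunct ¬E is False.
  E = False: the conjunct E is False.
Both cases fail — unsatisfiable.

UNSATISFIABLE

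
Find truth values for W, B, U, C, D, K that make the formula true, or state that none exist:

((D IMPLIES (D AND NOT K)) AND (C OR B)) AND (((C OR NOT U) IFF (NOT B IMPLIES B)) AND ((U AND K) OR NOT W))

W: False, B: True, U: False, C: True, D: True, K: False

  (D IMPLIES (D AND NOT K)) AND (C OR B) = True
    D IMPLIES (D AND NOT K) = True
      D AND NOT K = True
        NOT K = True
    C OR B = True
  ((C OR NOT U) IFF (NOT B IMPLIES B)) AND ((U AND K) OR NOT W) = True
    (C OR NOT U) IFF (NOT B IMPLIES B) = True
      C OR NOT U = True
        NOT U = True
      NOT B IMPLIES B = True
        NOT B = False
    (U AND K) OR NOT W = True
      U AND K = False
      NOT W = True
Both conjuncts True, so the formula holds.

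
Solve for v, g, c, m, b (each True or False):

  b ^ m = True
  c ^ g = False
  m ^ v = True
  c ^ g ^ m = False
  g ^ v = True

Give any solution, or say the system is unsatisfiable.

v = True, g = False, c = False, m = False, b = True

b ^ m = T ^ F = True ✓
c ^ g = F ^ F = False ✓
m ^ v = F ^ T = True ✓
c ^ g ^ m = F ^ F ^ F = False ✓
g ^ v = F ^ T = True ✓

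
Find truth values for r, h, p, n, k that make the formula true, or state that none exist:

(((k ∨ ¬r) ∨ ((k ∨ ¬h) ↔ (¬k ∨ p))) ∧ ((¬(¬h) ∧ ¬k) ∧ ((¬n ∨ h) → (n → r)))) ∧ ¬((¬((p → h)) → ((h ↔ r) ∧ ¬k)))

UNSATISFIABLE

Case h = True: the conjunct ¬((¬((p → h)) → ((h ↔ r) ∧ ¬k))) becomes ¬((False → (r ∧ ¬k))) = False.
Case h = False: the conjunct ¬(¬h) becomes ¬(¬False) = False.
Both cases fail — unsatisfiable.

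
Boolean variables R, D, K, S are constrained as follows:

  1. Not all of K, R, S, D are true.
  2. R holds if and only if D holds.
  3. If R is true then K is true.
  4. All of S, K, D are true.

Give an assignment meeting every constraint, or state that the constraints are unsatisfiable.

Case K = True:
  (4) forces S = True.
  (4) forces D = True.
  (1) with K=T, S=T, D=T forces R = False.
  Constraint (2) is violated (R=F, D=T) — contradiction.
Case K = False:
  Constraint (4) is violated (K=F) — contradiction.
Both cases fail — unsatisfiable.

The formula is unsatisfiable.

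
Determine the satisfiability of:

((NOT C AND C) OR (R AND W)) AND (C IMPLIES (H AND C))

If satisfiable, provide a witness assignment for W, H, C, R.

W = True; H = True; C = False; R = True

  (NOT C AND C) OR (R AND W) = True
    NOT C AND C = False
      NOT C = True
    R AND W = True
  C IMPLIES (H AND C) = True
    H AND C = False
Both conjuncts True, so the formula holds.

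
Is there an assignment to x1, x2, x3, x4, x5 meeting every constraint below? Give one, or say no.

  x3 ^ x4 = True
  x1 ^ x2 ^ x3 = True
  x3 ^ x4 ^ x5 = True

x1=T, x2=T, x3=T, x4=F, x5=F

x3 ^ x4 = T ^ F = True ✓
x1 ^ x2 ^ x3 = T ^ T ^ T = True ✓
x3 ^ x4 ^ x5 = T ^ F ^ F = True ✓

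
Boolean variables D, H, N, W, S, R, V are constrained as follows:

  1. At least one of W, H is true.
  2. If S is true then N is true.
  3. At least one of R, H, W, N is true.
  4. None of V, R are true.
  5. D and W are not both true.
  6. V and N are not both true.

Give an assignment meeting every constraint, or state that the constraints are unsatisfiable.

D = False, H = False, N = True, W = True, S = True, R = False, V = False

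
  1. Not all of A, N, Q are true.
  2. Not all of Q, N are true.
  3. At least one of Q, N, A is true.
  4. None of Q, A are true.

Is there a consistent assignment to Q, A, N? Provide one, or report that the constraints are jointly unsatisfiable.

Q: False; A: False; N: True

  (1) {A, N, Q}: 1/3 true — not all ✓
  (2) {Q, N}: 1/2 true — not all ✓
  (3) {Q, N, A}: 1 true — at least one ✓
  (4) {Q, A}: 0 true — none ✓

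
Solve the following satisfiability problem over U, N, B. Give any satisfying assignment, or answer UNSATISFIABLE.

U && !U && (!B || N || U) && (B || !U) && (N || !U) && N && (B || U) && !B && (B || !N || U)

No satisfying assignment exists.

Case U = True:
  Clause (!U) is falsified — contradiction.
Case U = False:
  Clause (U) is falsified — contradiction.
Both cases fail, so the formula is unsatisfiable.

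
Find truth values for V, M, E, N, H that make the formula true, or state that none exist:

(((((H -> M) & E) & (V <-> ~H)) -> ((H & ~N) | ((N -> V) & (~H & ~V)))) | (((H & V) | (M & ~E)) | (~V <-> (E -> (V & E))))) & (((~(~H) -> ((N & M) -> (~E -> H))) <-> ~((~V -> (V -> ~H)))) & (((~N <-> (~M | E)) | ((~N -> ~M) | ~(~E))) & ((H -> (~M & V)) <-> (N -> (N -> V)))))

No satisfying assignment exists.

The conjunct (~(~H) -> ((N & M) -> (~E -> H))) <-> ~((~V -> (V -> ~H))) is unsatisfiable on its own:
  H = True: simplifies to ~((~V -> ~V)).
    V = True: this becomes ~((False -> False)) = False.
    V = False: this becomes ~((True -> True)) = False.
  H = False: this becomes (False -> ((N & M) -> E)) <-> ~True = False.
So the whole conjunction is unsatisfiable.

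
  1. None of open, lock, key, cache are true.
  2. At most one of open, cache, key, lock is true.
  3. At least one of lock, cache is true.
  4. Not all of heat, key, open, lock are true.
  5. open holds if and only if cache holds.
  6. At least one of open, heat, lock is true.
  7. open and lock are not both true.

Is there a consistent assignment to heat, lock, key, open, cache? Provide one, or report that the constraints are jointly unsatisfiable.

Case cache = True:
  Constraint (1) is violated (cache=T) — contradiction.
Case cache = False:
  (1) forces open = False.
  (1) forces lock = False.
  Constraint (3) is violated (lock=F, cache=F) — contradiction.
Both cases fail — unsatisfiable.

No satisfying assignment exists.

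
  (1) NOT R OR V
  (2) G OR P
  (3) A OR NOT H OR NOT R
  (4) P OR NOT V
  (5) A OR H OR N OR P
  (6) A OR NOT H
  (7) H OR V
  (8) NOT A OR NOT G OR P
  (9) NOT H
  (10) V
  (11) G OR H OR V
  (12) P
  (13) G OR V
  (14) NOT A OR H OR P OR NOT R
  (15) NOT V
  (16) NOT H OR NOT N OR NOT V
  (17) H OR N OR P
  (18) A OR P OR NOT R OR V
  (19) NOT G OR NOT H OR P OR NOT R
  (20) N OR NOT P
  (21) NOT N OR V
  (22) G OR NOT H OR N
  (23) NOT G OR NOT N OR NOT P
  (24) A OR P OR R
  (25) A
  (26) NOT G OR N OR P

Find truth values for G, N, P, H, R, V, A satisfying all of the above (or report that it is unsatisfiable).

UNSATISFIABLE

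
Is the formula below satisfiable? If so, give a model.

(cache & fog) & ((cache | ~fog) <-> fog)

fog=T, cache=T

  cache & fog = True
  (cache | ~fog) <-> fog = True
    cache | ~fog = True
      ~fog = False
Both conjuncts True, so the formula holds.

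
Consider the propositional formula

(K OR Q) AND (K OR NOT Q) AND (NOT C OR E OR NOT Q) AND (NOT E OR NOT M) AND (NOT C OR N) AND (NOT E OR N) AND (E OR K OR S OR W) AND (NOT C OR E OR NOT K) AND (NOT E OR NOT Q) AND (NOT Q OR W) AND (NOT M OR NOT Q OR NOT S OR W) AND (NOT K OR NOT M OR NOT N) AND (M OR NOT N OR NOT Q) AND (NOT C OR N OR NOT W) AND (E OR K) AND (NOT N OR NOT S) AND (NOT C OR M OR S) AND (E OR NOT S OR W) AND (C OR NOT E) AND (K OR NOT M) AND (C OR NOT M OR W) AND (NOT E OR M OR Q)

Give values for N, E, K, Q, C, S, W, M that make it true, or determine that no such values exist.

Set N = False.
  then (NOT C OR N) forces C = False.
  then (NOT E OR N) forces E = False.
  then (E OR K) forces K = True.
Set Q = False.
Set S = True.
  then (E OR NOT S OR W) forces W = True.
Set M = True.
All clauses satisfied.

N = False, E = False, K = True, Q = False, C = False, S = True, W = True, M = True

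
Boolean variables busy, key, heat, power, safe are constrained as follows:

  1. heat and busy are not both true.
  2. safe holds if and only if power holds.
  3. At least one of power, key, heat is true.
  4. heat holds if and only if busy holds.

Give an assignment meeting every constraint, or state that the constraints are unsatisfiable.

busy = False, key = False, heat = False, power = True, safe = True

  (1) heat=F, busy=F — not both ✓
  (2) safe=T, power=T — same ✓
  (3) {power, key, heat}: 1 true — at least one ✓
  (4) heat=F, busy=F — same ✓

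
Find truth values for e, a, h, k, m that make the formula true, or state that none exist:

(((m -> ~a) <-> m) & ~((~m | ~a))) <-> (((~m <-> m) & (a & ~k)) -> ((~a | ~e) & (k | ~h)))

Case m = True: the formula simplifies to ~a & ~(~a).
  a = True: the conjunct ~a is False.
  a = False: the conjunct ~(~a) becomes ~(~False) = False.
Case m = False: the formula becomes (False & False) <-> (False -> ((~a | ~e) & (k | ~h))) = False.
Both cases fail — unsatisfiable.

No satisfying assignment exists.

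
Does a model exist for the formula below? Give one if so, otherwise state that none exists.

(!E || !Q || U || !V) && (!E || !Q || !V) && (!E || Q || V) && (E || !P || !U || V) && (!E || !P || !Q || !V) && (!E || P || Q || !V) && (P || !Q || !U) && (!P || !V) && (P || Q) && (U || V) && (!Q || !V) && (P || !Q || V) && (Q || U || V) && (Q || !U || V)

Set E = True.
Try P = False:
  (P || Q) forces Q = True.
  (!E || !Q || !V) forces V = False.
  clause (P || !Q || V) is falsified — backtrack.
So P = True.
  then (!P || !V) forces V = False.
  then (U || V) forces U = True.
  then (Q || !U || V) forces Q = True.
All clauses satisfied.

E=T; P=T; U=T; V=F; Q=T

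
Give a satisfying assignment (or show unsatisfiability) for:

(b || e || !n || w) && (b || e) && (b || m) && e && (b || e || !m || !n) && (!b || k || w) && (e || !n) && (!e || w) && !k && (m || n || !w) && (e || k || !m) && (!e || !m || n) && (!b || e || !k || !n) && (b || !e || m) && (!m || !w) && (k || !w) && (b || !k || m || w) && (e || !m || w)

Case k = True:
  Clause (!k) is falsified — contradiction.
Case k = False:
  (e) forces e = True.
  (!e || w) forces w = True.
  Clause (k || !w) is falsified — contradiction.
Both cases fail, so the formula is unsatisfiable.

UNSATISFIABLE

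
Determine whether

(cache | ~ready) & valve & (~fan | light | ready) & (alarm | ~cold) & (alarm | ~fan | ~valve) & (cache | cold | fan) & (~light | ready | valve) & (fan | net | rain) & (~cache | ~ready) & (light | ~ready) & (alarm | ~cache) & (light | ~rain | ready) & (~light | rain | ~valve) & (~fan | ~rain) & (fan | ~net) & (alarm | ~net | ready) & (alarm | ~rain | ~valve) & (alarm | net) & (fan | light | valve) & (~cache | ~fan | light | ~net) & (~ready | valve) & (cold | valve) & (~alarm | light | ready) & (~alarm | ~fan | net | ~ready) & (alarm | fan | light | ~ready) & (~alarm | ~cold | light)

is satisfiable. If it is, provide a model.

net: False; alarm: True; light: True; valve: True; ready: False; fan: False; cold: True; rain: True; cache: True

Unit clause (valve) forces valve = True.
Set net = False.
  then (alarm | net) forces alarm = True.
Try light = False:
  (light | ~ready) forces ready = False.
  clause (~alarm | light | ready) is falsified — backtrack.
So light = True.
  then (~light | rain | ~valve) forces rain = True.
  then (~fan | ~rain) forces fan = False.
Try ready = True:
  (cache | ~ready) forces cache = True.
  clause (~cache | ~ready) is falsified — backtrack.
So ready = False.
Set cold = True.
Set cache = True.
All clauses satisfied.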